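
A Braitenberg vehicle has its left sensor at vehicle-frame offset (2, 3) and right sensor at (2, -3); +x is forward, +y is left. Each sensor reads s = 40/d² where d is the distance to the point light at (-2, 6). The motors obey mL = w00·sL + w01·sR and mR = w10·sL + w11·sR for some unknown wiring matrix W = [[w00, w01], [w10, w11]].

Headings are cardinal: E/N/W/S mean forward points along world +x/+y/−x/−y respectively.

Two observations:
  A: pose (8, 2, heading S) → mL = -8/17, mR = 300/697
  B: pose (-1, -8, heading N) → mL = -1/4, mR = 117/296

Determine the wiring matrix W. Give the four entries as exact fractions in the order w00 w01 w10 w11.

0 -1 1 1/2

obs A: pose=(8,2,S) → sL=8/41, sR=8/17, mL=-8/17, mR=300/697
obs B: pose=(-1,-8,N) → sL=10/37, sR=1/4, mL=-1/4, mR=117/296
sensor matrix S = [[8/41, 8/17], [10/37, 1/4]]; det S = -2022/25789
solve [mL_A; mL_B] = S·[w00; w01] and [mR_A; mR_B] = S·[w10; w11]:
  w00 = 0, w01 = -1, w10 = 1, w11 = 1/2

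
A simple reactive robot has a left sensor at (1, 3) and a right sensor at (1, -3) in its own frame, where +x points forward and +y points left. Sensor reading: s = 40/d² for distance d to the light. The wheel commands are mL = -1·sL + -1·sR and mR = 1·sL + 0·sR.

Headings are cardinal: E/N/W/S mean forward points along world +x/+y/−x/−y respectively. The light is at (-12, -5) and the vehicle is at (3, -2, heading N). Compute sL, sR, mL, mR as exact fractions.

left sensor world pos  = (0, -1); dL² = 160
right sensor world pos = (6, -1); dR² = 340
sL = 40/160 = 1/4
sR = 40/340 = 2/17
mL = -1·sL + -1·sR = -25/68
mR = 1·sL + 0·sR = 1/4

1/4 2/17 -25/68 1/4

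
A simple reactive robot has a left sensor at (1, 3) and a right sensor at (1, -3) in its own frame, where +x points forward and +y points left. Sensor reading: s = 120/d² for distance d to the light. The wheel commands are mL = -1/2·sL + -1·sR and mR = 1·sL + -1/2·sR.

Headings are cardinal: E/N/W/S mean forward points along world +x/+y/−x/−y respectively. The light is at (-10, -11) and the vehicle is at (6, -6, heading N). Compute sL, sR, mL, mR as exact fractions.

24/41 120/397 -9684/16277 7068/16277

left sensor world pos  = (3, -5); dL² = 205
right sensor world pos = (9, -5); dR² = 397
sL = 120/205 = 24/41
sR = 120/397 = 120/397
mL = -1/2·sL + -1·sR = -9684/16277
mR = 1·sL + -1/2·sR = 7068/16277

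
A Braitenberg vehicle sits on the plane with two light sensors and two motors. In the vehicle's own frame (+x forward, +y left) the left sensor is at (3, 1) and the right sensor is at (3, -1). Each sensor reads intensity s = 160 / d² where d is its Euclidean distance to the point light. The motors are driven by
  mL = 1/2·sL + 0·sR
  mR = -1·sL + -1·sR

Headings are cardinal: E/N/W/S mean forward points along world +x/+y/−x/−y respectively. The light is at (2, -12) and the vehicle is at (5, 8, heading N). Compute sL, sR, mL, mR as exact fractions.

left sensor world pos  = (4, 11); dL² = 533
right sensor world pos = (6, 11); dR² = 545
sL = 160/533 = 160/533
sR = 160/545 = 32/109
mL = 1/2·sL + 0·sR = 80/533
mR = -1·sL + -1·sR = -34496/58097

160/533 32/109 80/533 -34496/58097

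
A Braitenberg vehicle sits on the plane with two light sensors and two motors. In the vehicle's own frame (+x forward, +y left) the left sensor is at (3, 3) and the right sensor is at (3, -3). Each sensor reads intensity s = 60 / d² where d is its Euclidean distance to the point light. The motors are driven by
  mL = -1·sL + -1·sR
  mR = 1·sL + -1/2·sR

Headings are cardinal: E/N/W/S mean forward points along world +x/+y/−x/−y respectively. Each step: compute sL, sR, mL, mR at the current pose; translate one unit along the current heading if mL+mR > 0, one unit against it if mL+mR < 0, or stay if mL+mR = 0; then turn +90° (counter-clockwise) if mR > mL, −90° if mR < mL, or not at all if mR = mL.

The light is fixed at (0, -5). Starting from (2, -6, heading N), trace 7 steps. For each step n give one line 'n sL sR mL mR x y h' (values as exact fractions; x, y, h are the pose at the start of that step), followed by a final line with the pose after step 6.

0 12 60/29 -408/29 318/29 2 -6 N
1 30/13 30 -420/13 -165/13 2 -7 W
2 60/61 12/5 -1032/305 -66/305 3 -7 S
3 3/2 15/13 -69/26 12/13 3 -6 E
4 12 60/29 -408/29 318/29 2 -6 N
5 30/13 30 -420/13 -165/13 2 -7 W
6 60/61 12/5 -1032/305 -66/305 3 -7 S
final 3 -6 E

n=0: pose=(2,-6,N); sL=12, sR=60/29; mL=-408/29, mR=318/29; mL+mR=-90/29 → advance -1; mR−mL=726/29 → turn +1·90°
n=1: pose=(2,-7,W); sL=30/13, sR=30; mL=-420/13, mR=-165/13; mL+mR=-45 → advance -1; mR−mL=255/13 → turn +1·90°
n=2: pose=(3,-7,S); sL=60/61, sR=12/5; mL=-1032/305, mR=-66/305; mL+mR=-18/5 → advance -1; mR−mL=966/305 → turn +1·90°
n=3: pose=(3,-6,E); sL=3/2, sR=15/13; mL=-69/26, mR=12/13; mL+mR=-45/26 → advance -1; mR−mL=93/26 → turn +1·90°
n=4: pose=(2,-6,N); sL=12, sR=60/29; mL=-408/29, mR=318/29; mL+mR=-90/29 → advance -1; mR−mL=726/29 → turn +1·90°
n=5: pose=(2,-7,W); sL=30/13, sR=30; mL=-420/13, mR=-165/13; mL+mR=-45 → advance -1; mR−mL=255/13 → turn +1·90°
n=6: pose=(3,-7,S); sL=60/61, sR=12/5; mL=-1032/305, mR=-66/305; mL+mR=-18/5 → advance -1; mR−mL=966/305 → turn +1·90°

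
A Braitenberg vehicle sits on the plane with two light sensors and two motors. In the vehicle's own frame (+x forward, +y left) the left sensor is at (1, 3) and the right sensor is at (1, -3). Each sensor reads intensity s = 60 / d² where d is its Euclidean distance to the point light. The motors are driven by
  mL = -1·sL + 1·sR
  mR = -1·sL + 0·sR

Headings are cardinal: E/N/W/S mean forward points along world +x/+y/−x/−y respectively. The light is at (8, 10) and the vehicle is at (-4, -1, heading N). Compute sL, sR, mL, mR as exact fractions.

12/65 60/181 1728/11765 -12/65

left sensor world pos  = (-7, 0); dL² = 325
right sensor world pos = (-1, 0); dR² = 181
sL = 60/325 = 12/65
sR = 60/181 = 60/181
mL = -1·sL + 1·sR = 1728/11765
mR = -1·sL + 0·sR = -12/65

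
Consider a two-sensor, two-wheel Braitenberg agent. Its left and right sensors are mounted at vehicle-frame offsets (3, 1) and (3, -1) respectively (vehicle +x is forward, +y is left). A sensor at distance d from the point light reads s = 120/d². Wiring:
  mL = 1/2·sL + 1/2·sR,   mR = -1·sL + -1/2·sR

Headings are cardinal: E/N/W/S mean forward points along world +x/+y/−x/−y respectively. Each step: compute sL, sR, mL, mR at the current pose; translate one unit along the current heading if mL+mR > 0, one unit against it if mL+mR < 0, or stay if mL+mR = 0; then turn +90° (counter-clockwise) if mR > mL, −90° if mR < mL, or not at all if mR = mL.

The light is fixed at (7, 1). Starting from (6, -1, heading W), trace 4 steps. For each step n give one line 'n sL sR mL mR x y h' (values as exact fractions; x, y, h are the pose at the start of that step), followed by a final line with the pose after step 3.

n=0: pose=(6,-1,W); sL=24/5, sR=120/17; mL=504/85, mR=-708/85; mL+mR=-12/5 → advance -1; mR−mL=-1212/85 → turn -1·90°
n=1: pose=(7,-1,N); sL=60, sR=60; mL=60, mR=-90; mL+mR=-30 → advance -1; mR−mL=-150 → turn -1·90°
n=2: pose=(7,-2,E); sL=120/13, sR=24/5; mL=456/65, mR=-756/65; mL+mR=-60/13 → advance -1; mR−mL=-1212/65 → turn -1·90°
n=3: pose=(6,-2,S); sL=10/3, sR=3; mL=19/6, mR=-29/6; mL+mR=-5/3 → advance -1; mR−mL=-8 → turn -1·90°

0 24/5 120/17 504/85 -708/85 6 -1 W
1 60 60 60 -90 7 -1 N
2 120/13 24/5 456/65 -756/65 7 -2 E
3 10/3 3 19/6 -29/6 6 -2 S
final 6 -1 W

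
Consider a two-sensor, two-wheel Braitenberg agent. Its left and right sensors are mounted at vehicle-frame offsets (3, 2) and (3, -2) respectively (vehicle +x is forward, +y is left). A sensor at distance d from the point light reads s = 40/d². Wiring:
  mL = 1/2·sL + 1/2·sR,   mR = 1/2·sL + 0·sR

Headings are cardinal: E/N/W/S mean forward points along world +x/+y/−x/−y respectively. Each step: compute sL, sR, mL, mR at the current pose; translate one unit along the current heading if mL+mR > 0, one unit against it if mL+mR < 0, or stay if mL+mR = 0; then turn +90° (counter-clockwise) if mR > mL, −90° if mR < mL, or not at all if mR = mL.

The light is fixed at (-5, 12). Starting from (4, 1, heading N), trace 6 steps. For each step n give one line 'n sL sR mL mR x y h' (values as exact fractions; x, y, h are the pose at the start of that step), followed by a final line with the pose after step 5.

0 40/113 8/37 1192/4181 20/113 4 1 N
1 5/26 5/36 155/936 5/52 4 2 E
2 40/313 40/233 10920/72929 20/313 5 2 S
3 20/109 4/13 348/1417 10/109 5 1 W
4 40/113 8/37 1192/4181 20/113 4 1 N
5 5/26 5/36 155/936 5/52 4 2 E
final 5 2 S

n=0: pose=(4,1,N); sL=40/113, sR=8/37; mL=1192/4181, mR=20/113; mL+mR=1932/4181 → advance +1; mR−mL=-4/37 → turn -1·90°
n=1: pose=(4,2,E); sL=5/26, sR=5/36; mL=155/936, mR=5/52; mL+mR=245/936 → advance +1; mR−mL=-5/72 → turn -1·90°
n=2: pose=(5,2,S); sL=40/313, sR=40/233; mL=10920/72929, mR=20/313; mL+mR=15580/72929 → advance +1; mR−mL=-20/233 → turn -1·90°
n=3: pose=(5,1,W); sL=20/109, sR=4/13; mL=348/1417, mR=10/109; mL+mR=478/1417 → advance +1; mR−mL=-2/13 → turn -1·90°
n=4: pose=(4,1,N); sL=40/113, sR=8/37; mL=1192/4181, mR=20/113; mL+mR=1932/4181 → advance +1; mR−mL=-4/37 → turn -1·90°
n=5: pose=(4,2,E); sL=5/26, sR=5/36; mL=155/936, mR=5/52; mL+mR=245/936 → advance +1; mR−mL=-5/72 → turn -1·90°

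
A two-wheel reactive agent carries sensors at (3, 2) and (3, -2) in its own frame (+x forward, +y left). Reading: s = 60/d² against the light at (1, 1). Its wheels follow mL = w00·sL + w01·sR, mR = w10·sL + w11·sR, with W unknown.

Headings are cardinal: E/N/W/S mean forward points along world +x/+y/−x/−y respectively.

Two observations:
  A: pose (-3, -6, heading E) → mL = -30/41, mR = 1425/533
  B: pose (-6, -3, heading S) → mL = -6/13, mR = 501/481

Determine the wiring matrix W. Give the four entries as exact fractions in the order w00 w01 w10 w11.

obs A: pose=(-3,-6,E) → sL=30/13, sR=30/41, mL=-30/41, mR=1425/533
obs B: pose=(-6,-3,S) → sL=30/37, sR=6/13, mL=-6/13, mR=501/481
sensor matrix S = [[30/13, 30/41], [30/37, 6/13]]; det S = 120960/256373
solve [mL_A; mL_B] = S·[w00; w01] and [mR_A; mR_B] = S·[w10; w11]:
  w00 = 0, w01 = -1, w10 = 1, w11 = 1/2

0 -1 1 1/2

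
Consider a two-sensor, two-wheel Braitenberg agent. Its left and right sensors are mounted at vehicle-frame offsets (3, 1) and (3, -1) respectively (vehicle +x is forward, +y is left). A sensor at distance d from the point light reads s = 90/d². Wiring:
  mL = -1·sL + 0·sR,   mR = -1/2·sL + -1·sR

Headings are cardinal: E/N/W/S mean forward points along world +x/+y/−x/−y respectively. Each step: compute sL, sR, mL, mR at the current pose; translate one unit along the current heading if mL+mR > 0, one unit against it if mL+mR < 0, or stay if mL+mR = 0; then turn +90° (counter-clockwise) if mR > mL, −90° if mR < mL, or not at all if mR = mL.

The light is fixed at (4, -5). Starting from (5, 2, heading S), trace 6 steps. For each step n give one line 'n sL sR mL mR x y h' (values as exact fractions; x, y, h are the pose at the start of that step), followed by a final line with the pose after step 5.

0 9/2 45/8 -9/2 -63/8 5 2 S
1 90/53 18/17 -90/53 -1719/901 5 3 W
2 45/61 9/13 -45/61 -1683/1586 6 3 N
3 90/89 90/61 -90/89 -10755/5429 6 2 E
4 9/2 45/8 -9/2 -63/8 5 2 S
5 90/53 18/17 -90/53 -1719/901 5 3 W
final 6 3 N

n=0: pose=(5,2,S); sL=9/2, sR=45/8; mL=-9/2, mR=-63/8; mL+mR=-99/8 → advance -1; mR−mL=-27/8 → turn -1·90°
n=1: pose=(5,3,W); sL=90/53, sR=18/17; mL=-90/53, mR=-1719/901; mL+mR=-3249/901 → advance -1; mR−mL=-189/901 → turn -1·90°
n=2: pose=(6,3,N); sL=45/61, sR=9/13; mL=-45/61, mR=-1683/1586; mL+mR=-2853/1586 → advance -1; mR−mL=-513/1586 → turn -1·90°
n=3: pose=(6,2,E); sL=90/89, sR=90/61; mL=-90/89, mR=-10755/5429; mL+mR=-16245/5429 → advance -1; mR−mL=-5265/5429 → turn -1·90°
n=4: pose=(5,2,S); sL=9/2, sR=45/8; mL=-9/2, mR=-63/8; mL+mR=-99/8 → advance -1; mR−mL=-27/8 → turn -1·90°
n=5: pose=(5,3,W); sL=90/53, sR=18/17; mL=-90/53, mR=-1719/901; mL+mR=-3249/901 → advance -1; mR−mL=-189/901 → turn -1·90°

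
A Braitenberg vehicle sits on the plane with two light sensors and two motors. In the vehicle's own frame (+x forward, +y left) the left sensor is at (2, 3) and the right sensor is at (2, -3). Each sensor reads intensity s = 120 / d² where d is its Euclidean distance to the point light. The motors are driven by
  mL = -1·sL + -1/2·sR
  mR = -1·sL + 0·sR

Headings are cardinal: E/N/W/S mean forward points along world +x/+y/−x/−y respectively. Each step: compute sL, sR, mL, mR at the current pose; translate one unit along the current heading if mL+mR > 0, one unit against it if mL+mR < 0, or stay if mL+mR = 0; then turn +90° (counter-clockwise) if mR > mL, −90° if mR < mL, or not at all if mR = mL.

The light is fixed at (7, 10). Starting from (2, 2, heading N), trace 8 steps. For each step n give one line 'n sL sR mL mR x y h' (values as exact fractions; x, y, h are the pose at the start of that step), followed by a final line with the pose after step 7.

n=0: pose=(2,2,N); sL=6/5, sR=3; mL=-27/10, mR=-6/5; mL+mR=-39/10 → advance -1; mR−mL=3/2 → turn +1·90°
n=1: pose=(2,1,W); sL=120/193, sR=24/17; mL=-4356/3281, mR=-120/193; mL+mR=-6396/3281 → advance -1; mR−mL=12/17 → turn +1·90°
n=2: pose=(3,1,S); sL=60/61, sR=12/17; mL=-1386/1037, mR=-60/61; mL+mR=-2406/1037 → advance -1; mR−mL=6/17 → turn +1·90°
n=3: pose=(3,2,E); sL=120/29, sR=24/25; mL=-3348/725, mR=-120/29; mL+mR=-6348/725 → advance -1; mR−mL=12/25 → turn +1·90°
n=4: pose=(2,2,N); sL=6/5, sR=3; mL=-27/10, mR=-6/5; mL+mR=-39/10 → advance -1; mR−mL=3/2 → turn +1·90°
n=5: pose=(2,1,W); sL=120/193, sR=24/17; mL=-4356/3281, mR=-120/193; mL+mR=-6396/3281 → advance -1; mR−mL=12/17 → turn +1·90°
n=6: pose=(3,1,S); sL=60/61, sR=12/17; mL=-1386/1037, mR=-60/61; mL+mR=-2406/1037 → advance -1; mR−mL=6/17 → turn +1·90°
n=7: pose=(3,2,E); sL=120/29, sR=24/25; mL=-3348/725, mR=-120/29; mL+mR=-6348/725 → advance -1; mR−mL=12/25 → turn +1·90°

0 6/5 3 -27/10 -6/5 2 2 N
1 120/193 24/17 -4356/3281 -120/193 2 1 W
2 60/61 12/17 -1386/1037 -60/61 3 1 S
3 120/29 24/25 -3348/725 -120/29 3 2 E
4 6/5 3 -27/10 -6/5 2 2 N
5 120/193 24/17 -4356/3281 -120/193 2 1 W
6 60/61 12/17 -1386/1037 -60/61 3 1 S
7 120/29 24/25 -3348/725 -120/29 3 2 E
final 2 2 N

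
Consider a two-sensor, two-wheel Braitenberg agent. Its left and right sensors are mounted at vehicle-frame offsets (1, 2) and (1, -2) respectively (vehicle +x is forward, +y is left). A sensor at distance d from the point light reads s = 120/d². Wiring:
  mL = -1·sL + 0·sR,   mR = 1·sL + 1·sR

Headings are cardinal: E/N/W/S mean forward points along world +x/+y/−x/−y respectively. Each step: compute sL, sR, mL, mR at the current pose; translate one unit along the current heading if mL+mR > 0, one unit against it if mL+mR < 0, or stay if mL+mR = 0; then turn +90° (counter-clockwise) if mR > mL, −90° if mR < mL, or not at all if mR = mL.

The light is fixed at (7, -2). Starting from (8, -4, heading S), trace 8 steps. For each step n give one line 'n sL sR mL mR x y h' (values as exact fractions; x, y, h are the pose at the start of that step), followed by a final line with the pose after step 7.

n=0: pose=(8,-4,S); sL=20/3, sR=12; mL=-20/3, mR=56/3; mL+mR=12 → advance +1; mR−mL=76/3 → turn +1·90°
n=1: pose=(8,-5,E); sL=24, sR=120/29; mL=-24, mR=816/29; mL+mR=120/29 → advance +1; mR−mL=1512/29 → turn +1·90°
n=2: pose=(9,-5,N); sL=30, sR=6; mL=-30, mR=36; mL+mR=6 → advance +1; mR−mL=66 → turn +1·90°
n=3: pose=(9,-4,W); sL=120/17, sR=120; mL=-120/17, mR=2160/17; mL+mR=120 → advance +1; mR−mL=2280/17 → turn +1·90°
n=4: pose=(8,-4,S); sL=20/3, sR=12; mL=-20/3, mR=56/3; mL+mR=12 → advance +1; mR−mL=76/3 → turn +1·90°
n=5: pose=(8,-5,E); sL=24, sR=120/29; mL=-24, mR=816/29; mL+mR=120/29 → advance +1; mR−mL=1512/29 → turn +1·90°
n=6: pose=(9,-5,N); sL=30, sR=6; mL=-30, mR=36; mL+mR=6 → advance +1; mR−mL=66 → turn +1·90°
n=7: pose=(9,-4,W); sL=120/17, sR=120; mL=-120/17, mR=2160/17; mL+mR=120 → advance +1; mR−mL=2280/17 → turn +1·90°

0 20/3 12 -20/3 56/3 8 -4 S
1 24 120/29 -24 816/29 8 -5 E
2 30 6 -30 36 9 -5 N
3 120/17 120 -120/17 2160/17 9 -4 W
4 20/3 12 -20/3 56/3 8 -4 S
5 24 120/29 -24 816/29 8 -5 E
6 30 6 -30 36 9 -5 N
7 120/17 120 -120/17 2160/17 9 -4 W
final 8 -4 S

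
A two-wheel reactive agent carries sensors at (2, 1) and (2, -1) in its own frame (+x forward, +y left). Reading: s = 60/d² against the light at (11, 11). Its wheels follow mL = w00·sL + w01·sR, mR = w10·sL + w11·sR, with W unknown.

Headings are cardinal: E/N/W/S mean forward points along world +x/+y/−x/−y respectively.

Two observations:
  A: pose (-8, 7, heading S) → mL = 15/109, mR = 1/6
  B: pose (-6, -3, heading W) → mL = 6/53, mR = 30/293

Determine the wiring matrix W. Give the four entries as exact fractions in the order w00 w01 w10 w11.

0 1 1 0

obs A: pose=(-8,7,S) → sL=1/6, sR=15/109, mL=15/109, mR=1/6
obs B: pose=(-6,-3,W) → sL=30/293, sR=6/53, mL=6/53, mR=30/293
sensor matrix S = [[1/6, 15/109], [30/293, 6/53]]; det S = 8087/1692661
solve [mL_A; mL_B] = S·[w00; w01] and [mR_A; mR_B] = S·[w10; w11]:
  w00 = 0, w01 = 1, w10 = 1, w11 = 0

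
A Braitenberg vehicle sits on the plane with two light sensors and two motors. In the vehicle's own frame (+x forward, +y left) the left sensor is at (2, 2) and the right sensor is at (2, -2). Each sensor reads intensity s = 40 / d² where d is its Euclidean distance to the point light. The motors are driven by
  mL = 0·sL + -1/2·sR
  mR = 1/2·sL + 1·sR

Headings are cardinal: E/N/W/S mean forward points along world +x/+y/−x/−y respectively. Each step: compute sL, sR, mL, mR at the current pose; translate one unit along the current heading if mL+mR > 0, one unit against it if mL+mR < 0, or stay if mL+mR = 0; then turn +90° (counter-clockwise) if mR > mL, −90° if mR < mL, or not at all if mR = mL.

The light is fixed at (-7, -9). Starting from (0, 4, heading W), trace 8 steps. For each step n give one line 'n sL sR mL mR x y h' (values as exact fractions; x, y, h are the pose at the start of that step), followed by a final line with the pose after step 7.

0 20/73 4/25 -2/25 542/1825 0 4 W
1 8/37 40/137 -20/137 2028/5069 -1 4 S
2 2/13 10/41 -5/41 171/533 -1 3 E
3 40/221 40/277 -20/277 14380/61217 0 3 N
4 20/73 4/25 -2/25 542/1825 0 4 W
5 8/37 40/137 -20/137 2028/5069 -1 4 S
6 2/13 10/41 -5/41 171/533 -1 3 E
7 40/221 40/277 -20/277 14380/61217 0 3 N
final 0 4 W

n=0: pose=(0,4,W); sL=20/73, sR=4/25; mL=-2/25, mR=542/1825; mL+mR=396/1825 → advance +1; mR−mL=688/1825 → turn +1·90°
n=1: pose=(-1,4,S); sL=8/37, sR=40/137; mL=-20/137, mR=2028/5069; mL+mR=1288/5069 → advance +1; mR−mL=2768/5069 → turn +1·90°
n=2: pose=(-1,3,E); sL=2/13, sR=10/41; mL=-5/41, mR=171/533; mL+mR=106/533 → advance +1; mR−mL=236/533 → turn +1·90°
n=3: pose=(0,3,N); sL=40/221, sR=40/277; mL=-20/277, mR=14380/61217; mL+mR=9960/61217 → advance +1; mR−mL=18800/61217 → turn +1·90°
n=4: pose=(0,4,W); sL=20/73, sR=4/25; mL=-2/25, mR=542/1825; mL+mR=396/1825 → advance +1; mR−mL=688/1825 → turn +1·90°
n=5: pose=(-1,4,S); sL=8/37, sR=40/137; mL=-20/137, mR=2028/5069; mL+mR=1288/5069 → advance +1; mR−mL=2768/5069 → turn +1·90°
n=6: pose=(-1,3,E); sL=2/13, sR=10/41; mL=-5/41, mR=171/533; mL+mR=106/533 → advance +1; mR−mL=236/533 → turn +1·90°
n=7: pose=(0,3,N); sL=40/221, sR=40/277; mL=-20/277, mR=14380/61217; mL+mR=9960/61217 → advance +1; mR−mL=18800/61217 → turn +1·90°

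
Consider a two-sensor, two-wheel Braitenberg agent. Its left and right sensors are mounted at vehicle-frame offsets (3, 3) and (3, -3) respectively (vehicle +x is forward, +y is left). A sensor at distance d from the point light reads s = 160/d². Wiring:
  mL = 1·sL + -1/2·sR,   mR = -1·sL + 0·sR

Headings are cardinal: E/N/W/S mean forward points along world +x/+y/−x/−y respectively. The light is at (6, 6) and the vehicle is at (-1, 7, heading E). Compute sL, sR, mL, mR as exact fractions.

5 8 1 -5

left sensor world pos  = (2, 10); dL² = 32
right sensor world pos = (2, 4); dR² = 20
sL = 160/32 = 5
sR = 160/20 = 8
mL = 1·sL + -1/2·sR = 1
mR = -1·sL + 0·sR = -5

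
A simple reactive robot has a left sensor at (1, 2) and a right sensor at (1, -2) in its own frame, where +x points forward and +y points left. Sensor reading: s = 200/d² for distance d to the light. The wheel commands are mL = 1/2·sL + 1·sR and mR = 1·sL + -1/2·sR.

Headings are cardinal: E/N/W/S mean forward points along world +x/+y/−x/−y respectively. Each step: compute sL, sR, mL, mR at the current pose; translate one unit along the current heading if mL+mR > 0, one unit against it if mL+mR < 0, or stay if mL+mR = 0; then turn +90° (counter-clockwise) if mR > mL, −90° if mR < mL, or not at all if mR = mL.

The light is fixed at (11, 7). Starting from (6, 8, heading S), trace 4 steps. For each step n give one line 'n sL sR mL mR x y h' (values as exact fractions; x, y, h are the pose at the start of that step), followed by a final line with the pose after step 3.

0 200/9 200/49 6700/441 8900/441 6 8 S
1 10 10 15 5 6 7 E
2 40 200/37 940/37 1380/37 7 7 S
3 20 100/9 190/9 130/9 7 6 E
final 8 6 S

n=0: pose=(6,8,S); sL=200/9, sR=200/49; mL=6700/441, mR=8900/441; mL+mR=5200/147 → advance +1; mR−mL=2200/441 → turn +1·90°
n=1: pose=(6,7,E); sL=10, sR=10; mL=15, mR=5; mL+mR=20 → advance +1; mR−mL=-10 → turn -1·90°
n=2: pose=(7,7,S); sL=40, sR=200/37; mL=940/37, mR=1380/37; mL+mR=2320/37 → advance +1; mR−mL=440/37 → turn +1·90°
n=3: pose=(7,6,E); sL=20, sR=100/9; mL=190/9, mR=130/9; mL+mR=320/9 → advance +1; mR−mL=-20/3 → turn -1·90°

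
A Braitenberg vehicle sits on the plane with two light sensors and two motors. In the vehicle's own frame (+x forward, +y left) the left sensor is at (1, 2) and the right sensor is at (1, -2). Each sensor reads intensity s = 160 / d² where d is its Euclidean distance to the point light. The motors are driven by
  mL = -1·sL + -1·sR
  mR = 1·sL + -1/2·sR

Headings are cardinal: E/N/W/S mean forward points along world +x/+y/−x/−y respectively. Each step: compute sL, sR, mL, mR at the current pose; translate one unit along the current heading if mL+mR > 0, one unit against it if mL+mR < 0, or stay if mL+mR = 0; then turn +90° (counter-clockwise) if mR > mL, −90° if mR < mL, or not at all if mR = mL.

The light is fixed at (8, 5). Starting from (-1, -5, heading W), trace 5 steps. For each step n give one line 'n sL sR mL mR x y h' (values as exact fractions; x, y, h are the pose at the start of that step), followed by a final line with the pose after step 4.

0 40/61 40/41 -4080/2501 420/2501 -1 -5 W
1 160/157 160/221 -60480/34697 22800/34697 0 -5 S
2 80/49 16/17 -2144/833 968/833 0 -4 E
3 32/37 160/113 -9536/4181 656/4181 -1 -4 N
4 40/61 40/41 -4080/2501 420/2501 -1 -5 W
final 0 -5 S

n=0: pose=(-1,-5,W); sL=40/61, sR=40/41; mL=-4080/2501, mR=420/2501; mL+mR=-60/41 → advance -1; mR−mL=4500/2501 → turn +1·90°
n=1: pose=(0,-5,S); sL=160/157, sR=160/221; mL=-60480/34697, mR=22800/34697; mL+mR=-240/221 → advance -1; mR−mL=83280/34697 → turn +1·90°
n=2: pose=(0,-4,E); sL=80/49, sR=16/17; mL=-2144/833, mR=968/833; mL+mR=-24/17 → advance -1; mR−mL=3112/833 → turn +1·90°
n=3: pose=(-1,-4,N); sL=32/37, sR=160/113; mL=-9536/4181, mR=656/4181; mL+mR=-240/113 → advance -1; mR−mL=10192/4181 → turn +1·90°
n=4: pose=(-1,-5,W); sL=40/61, sR=40/41; mL=-4080/2501, mR=420/2501; mL+mR=-60/41 → advance -1; mR−mL=4500/2501 → turn +1·90°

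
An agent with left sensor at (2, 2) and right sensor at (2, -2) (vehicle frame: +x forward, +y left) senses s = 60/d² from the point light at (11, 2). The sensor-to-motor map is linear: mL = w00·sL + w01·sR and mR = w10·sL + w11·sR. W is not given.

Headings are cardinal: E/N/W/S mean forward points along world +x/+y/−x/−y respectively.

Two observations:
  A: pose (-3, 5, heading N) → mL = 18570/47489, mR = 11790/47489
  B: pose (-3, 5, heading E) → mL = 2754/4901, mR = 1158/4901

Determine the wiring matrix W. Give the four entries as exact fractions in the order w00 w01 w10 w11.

1 1/2 -1/2 1

obs A: pose=(-3,5,N) → sL=60/281, sR=60/169, mL=18570/47489, mR=11790/47489
obs B: pose=(-3,5,E) → sL=60/169, sR=12/29, mL=2754/4901, mR=1158/4901
sensor matrix S = [[60/281, 60/169], [60/169, 12/29]]; det S = -8772480/232743589
solve [mL_A; mL_B] = S·[w00; w01] and [mR_A; mR_B] = S·[w10; w11]:
  w00 = 1, w01 = 1/2, w10 = -1/2, w11 = 1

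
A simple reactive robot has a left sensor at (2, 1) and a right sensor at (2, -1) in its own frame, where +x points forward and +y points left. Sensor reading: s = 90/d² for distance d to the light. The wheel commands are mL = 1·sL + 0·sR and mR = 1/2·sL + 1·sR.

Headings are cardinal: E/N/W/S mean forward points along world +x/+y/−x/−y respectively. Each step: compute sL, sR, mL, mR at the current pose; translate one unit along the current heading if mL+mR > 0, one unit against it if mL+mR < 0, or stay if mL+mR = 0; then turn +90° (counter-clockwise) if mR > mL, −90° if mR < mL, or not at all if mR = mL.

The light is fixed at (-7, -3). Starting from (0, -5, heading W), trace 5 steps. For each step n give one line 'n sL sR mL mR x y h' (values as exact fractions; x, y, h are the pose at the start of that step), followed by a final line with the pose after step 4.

0 45/17 45/13 45/17 2115/442 0 -5 W
1 18/13 90/41 18/13 1539/533 -1 -5 S
2 45/34 9/8 45/34 243/136 -1 -6 E
3 90/37 18/13 90/37 1251/481 0 -6 N
4 45/17 45/13 45/17 2115/442 0 -5 W
final -1 -5 S

n=0: pose=(0,-5,W); sL=45/17, sR=45/13; mL=45/17, mR=2115/442; mL+mR=3285/442 → advance +1; mR−mL=945/442 → turn +1·90°
n=1: pose=(-1,-5,S); sL=18/13, sR=90/41; mL=18/13, mR=1539/533; mL+mR=2277/533 → advance +1; mR−mL=801/533 → turn +1·90°
n=2: pose=(-1,-6,E); sL=45/34, sR=9/8; mL=45/34, mR=243/136; mL+mR=423/136 → advance +1; mR−mL=63/136 → turn +1·90°
n=3: pose=(0,-6,N); sL=90/37, sR=18/13; mL=90/37, mR=1251/481; mL+mR=2421/481 → advance +1; mR−mL=81/481 → turn +1·90°
n=4: pose=(0,-5,W); sL=45/17, sR=45/13; mL=45/17, mR=2115/442; mL+mR=3285/442 → advance +1; mR−mL=945/442 → turn +1·90°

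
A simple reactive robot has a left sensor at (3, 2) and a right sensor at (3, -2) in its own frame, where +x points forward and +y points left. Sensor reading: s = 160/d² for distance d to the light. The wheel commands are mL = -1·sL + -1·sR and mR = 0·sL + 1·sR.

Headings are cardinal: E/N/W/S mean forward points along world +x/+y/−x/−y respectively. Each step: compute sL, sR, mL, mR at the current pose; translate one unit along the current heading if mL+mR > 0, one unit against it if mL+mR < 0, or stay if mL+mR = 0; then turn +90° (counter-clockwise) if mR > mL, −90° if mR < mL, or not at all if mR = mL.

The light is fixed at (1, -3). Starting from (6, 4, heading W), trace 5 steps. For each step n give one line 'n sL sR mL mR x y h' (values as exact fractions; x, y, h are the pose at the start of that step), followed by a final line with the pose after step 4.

n=0: pose=(6,4,W); sL=160/29, sR=32/17; mL=-3648/493, mR=32/17; mL+mR=-160/29 → advance -1; mR−mL=4576/493 → turn +1·90°
n=1: pose=(7,4,S); sL=2, sR=5; mL=-7, mR=5; mL+mR=-2 → advance -1; mR−mL=12 → turn +1·90°
n=2: pose=(7,5,E); sL=160/181, sR=160/117; mL=-47680/21177, mR=160/117; mL+mR=-160/181 → advance -1; mR−mL=76640/21177 → turn +1·90°
n=3: pose=(6,5,N); sL=16/13, sR=16/17; mL=-480/221, mR=16/17; mL+mR=-16/13 → advance -1; mR−mL=688/221 → turn +1·90°
n=4: pose=(6,4,W); sL=160/29, sR=32/17; mL=-3648/493, mR=32/17; mL+mR=-160/29 → advance -1; mR−mL=4576/493 → turn +1·90°

0 160/29 32/17 -3648/493 32/17 6 4 W
1 2 5 -7 5 7 4 S
2 160/181 160/117 -47680/21177 160/117 7 5 E
3 16/13 16/17 -480/221 16/17 6 5 N
4 160/29 32/17 -3648/493 32/17 6 4 W
final 7 4 S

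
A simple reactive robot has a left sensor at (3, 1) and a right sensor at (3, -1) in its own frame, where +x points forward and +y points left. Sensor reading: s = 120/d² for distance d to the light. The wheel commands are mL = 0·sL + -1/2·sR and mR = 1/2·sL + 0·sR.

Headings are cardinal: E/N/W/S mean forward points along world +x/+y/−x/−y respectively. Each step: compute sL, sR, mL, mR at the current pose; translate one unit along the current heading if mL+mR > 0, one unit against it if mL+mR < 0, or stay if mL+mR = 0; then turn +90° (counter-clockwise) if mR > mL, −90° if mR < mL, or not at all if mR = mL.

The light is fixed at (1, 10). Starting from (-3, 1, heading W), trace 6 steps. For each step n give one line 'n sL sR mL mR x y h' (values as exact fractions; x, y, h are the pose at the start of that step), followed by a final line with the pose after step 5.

n=0: pose=(-3,1,W); sL=120/149, sR=120/113; mL=-60/113, mR=60/149; mL+mR=-2160/16837 → advance -1; mR−mL=15720/16837 → turn +1·90°
n=1: pose=(-2,1,S); sL=30/37, sR=3/4; mL=-3/8, mR=15/37; mL+mR=9/296 → advance +1; mR−mL=231/296 → turn +1·90°
n=2: pose=(-2,0,E); sL=40/27, sR=120/121; mL=-60/121, mR=20/27; mL+mR=800/3267 → advance +1; mR−mL=4040/3267 → turn +1·90°
n=3: pose=(-1,0,N); sL=60/29, sR=12/5; mL=-6/5, mR=30/29; mL+mR=-24/145 → advance -1; mR−mL=324/145 → turn +1·90°
n=4: pose=(-1,-1,W); sL=120/169, sR=24/25; mL=-12/25, mR=60/169; mL+mR=-528/4225 → advance -1; mR−mL=3528/4225 → turn +1·90°
n=5: pose=(0,-1,S); sL=30/49, sR=3/5; mL=-3/10, mR=15/49; mL+mR=3/490 → advance +1; mR−mL=297/490 → turn +1·90°

0 120/149 120/113 -60/113 60/149 -3 1 W
1 30/37 3/4 -3/8 15/37 -2 1 S
2 40/27 120/121 -60/121 20/27 -2 0 E
3 60/29 12/5 -6/5 30/29 -1 0 N
4 120/169 24/25 -12/25 60/169 -1 -1 W
5 30/49 3/5 -3/10 15/49 0 -1 S
final 0 -2 E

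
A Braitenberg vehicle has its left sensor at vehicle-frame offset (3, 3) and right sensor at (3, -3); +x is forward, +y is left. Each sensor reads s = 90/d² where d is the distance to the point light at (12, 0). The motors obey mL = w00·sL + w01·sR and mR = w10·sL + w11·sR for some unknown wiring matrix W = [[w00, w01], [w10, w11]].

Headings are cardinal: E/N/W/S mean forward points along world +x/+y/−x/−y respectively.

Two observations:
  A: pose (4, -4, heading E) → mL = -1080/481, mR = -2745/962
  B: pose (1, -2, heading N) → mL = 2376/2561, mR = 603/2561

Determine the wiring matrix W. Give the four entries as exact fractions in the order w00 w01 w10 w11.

-1 1 -1 1/2

obs A: pose=(4,-4,E) → sL=45/13, sR=45/37, mL=-1080/481, mR=-2745/962
obs B: pose=(1,-2,N) → sL=90/197, sR=18/13, mL=2376/2561, mR=603/2561
sensor matrix S = [[45/13, 45/37], [90/197, 18/13]]; det S = 5219640/1231841
solve [mL_A; mL_B] = S·[w00; w01] and [mR_A; mR_B] = S·[w10; w11]:
  w00 = -1, w01 = 1, w10 = -1, w11 = 1/2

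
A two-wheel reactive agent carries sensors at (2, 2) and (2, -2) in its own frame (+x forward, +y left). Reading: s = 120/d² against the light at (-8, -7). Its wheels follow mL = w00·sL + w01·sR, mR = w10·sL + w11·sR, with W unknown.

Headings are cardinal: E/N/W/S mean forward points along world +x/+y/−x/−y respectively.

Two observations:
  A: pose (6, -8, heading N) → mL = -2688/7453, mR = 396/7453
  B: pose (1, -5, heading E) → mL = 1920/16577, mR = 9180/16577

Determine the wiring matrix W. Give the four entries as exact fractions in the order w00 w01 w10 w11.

obs A: pose=(6,-8,N) → sL=24/29, sR=120/257, mL=-2688/7453, mR=396/7453
obs B: pose=(1,-5,E) → sL=120/137, sR=120/121, mL=1920/16577, mR=9180/16577
sensor matrix S = [[24/29, 120/257], [120/137, 120/121]]; det S = 50872320/123548381
solve [mL_A; mL_B] = S·[w00; w01] and [mR_A; mR_B] = S·[w10; w11]:
  w00 = -1, w01 = 1, w10 = -1/2, w11 = 1

-1 1 -1/2 1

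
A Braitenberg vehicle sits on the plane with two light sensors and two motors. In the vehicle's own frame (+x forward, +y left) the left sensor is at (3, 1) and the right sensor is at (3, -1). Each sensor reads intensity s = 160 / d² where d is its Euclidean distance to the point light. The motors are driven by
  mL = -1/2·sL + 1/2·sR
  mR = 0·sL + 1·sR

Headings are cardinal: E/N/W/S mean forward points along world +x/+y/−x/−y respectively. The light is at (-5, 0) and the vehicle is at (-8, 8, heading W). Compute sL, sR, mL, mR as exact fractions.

32/17 160/117 -512/1989 160/117

left sensor world pos  = (-11, 7); dL² = 85
right sensor world pos = (-11, 9); dR² = 117
sL = 160/85 = 32/17
sR = 160/117 = 160/117
mL = -1/2·sL + 1/2·sR = -512/1989
mR = 0·sL + 1·sR = 160/117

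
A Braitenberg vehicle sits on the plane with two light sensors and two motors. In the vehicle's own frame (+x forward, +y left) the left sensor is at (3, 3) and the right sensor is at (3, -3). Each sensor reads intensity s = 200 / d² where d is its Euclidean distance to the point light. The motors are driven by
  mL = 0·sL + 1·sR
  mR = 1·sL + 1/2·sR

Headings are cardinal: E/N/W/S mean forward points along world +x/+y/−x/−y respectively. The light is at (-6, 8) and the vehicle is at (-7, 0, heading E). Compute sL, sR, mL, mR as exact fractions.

200/29 8/5 8/5 1116/145

left sensor world pos  = (-4, 3); dL² = 29
right sensor world pos = (-4, -3); dR² = 125
sL = 200/29 = 200/29
sR = 200/125 = 8/5
mL = 0·sL + 1·sR = 8/5
mR = 1·sL + 1/2·sR = 1116/145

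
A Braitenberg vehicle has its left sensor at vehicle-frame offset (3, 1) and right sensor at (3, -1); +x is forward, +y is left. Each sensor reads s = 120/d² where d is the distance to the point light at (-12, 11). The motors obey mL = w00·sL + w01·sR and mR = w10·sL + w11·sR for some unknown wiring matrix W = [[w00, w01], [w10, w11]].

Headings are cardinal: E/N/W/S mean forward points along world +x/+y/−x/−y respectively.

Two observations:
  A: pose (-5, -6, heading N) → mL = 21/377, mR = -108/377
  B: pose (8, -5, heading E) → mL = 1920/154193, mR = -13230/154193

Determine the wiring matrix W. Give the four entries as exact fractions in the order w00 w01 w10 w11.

obs A: pose=(-5,-6,N) → sL=15/29, sR=6/13, mL=21/377, mR=-108/377
obs B: pose=(8,-5,E) → sL=60/377, sR=60/409, mL=1920/154193, mR=-13230/154193
sensor matrix S = [[15/29, 6/13], [60/377, 60/409]]; det S = 4860/2004509
solve [mL_A; mL_B] = S·[w00; w01] and [mR_A; mR_B] = S·[w10; w11]:
  w00 = 1, w01 = -1, w10 = -1, w11 = 1/2

1 -1 -1 1/2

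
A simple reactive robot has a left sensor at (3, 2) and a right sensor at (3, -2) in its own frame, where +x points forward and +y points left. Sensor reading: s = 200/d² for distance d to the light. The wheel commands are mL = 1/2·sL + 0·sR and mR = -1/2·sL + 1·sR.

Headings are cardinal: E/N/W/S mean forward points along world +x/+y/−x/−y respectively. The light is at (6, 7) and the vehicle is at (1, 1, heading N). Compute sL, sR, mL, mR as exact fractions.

100/29 100/9 50/29 2450/261

left sensor world pos  = (-1, 4); dL² = 58
right sensor world pos = (3, 4); dR² = 18
sL = 200/58 = 100/29
sR = 200/18 = 100/9
mL = 1/2·sL + 0·sR = 50/29
mR = -1/2·sL + 1·sR = 2450/261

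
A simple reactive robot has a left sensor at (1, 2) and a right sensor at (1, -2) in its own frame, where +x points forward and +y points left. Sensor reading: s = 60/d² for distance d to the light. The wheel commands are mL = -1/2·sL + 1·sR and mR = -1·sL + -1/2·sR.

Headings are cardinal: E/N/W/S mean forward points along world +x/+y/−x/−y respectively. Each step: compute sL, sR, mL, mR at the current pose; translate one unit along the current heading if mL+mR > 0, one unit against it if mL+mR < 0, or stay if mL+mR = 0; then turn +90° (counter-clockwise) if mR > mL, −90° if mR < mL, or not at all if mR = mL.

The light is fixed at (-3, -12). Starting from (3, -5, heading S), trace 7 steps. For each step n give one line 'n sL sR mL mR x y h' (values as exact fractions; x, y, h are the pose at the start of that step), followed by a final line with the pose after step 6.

0 3/5 15/13 111/130 -153/130 3 -5 S
1 60/61 12/25 -18/1525 -1866/1525 3 -4 W
2 30/53 10/27 125/1431 -1075/1431 4 -4 N
3 12/29 60/89 1206/2581 -1938/2581 4 -5 E
4 3/5 15/13 111/130 -153/130 3 -5 S
5 60/61 12/25 -18/1525 -1866/1525 3 -4 W
6 30/53 10/27 125/1431 -1075/1431 4 -4 N
final 4 -5 E

n=0: pose=(3,-5,S); sL=3/5, sR=15/13; mL=111/130, mR=-153/130; mL+mR=-21/65 → advance -1; mR−mL=-132/65 → turn -1·90°
n=1: pose=(3,-4,W); sL=60/61, sR=12/25; mL=-18/1525, mR=-1866/1525; mL+mR=-1884/1525 → advance -1; mR−mL=-1848/1525 → turn -1·90°
n=2: pose=(4,-4,N); sL=30/53, sR=10/27; mL=125/1431, mR=-1075/1431; mL+mR=-950/1431 → advance -1; mR−mL=-400/477 → turn -1·90°
n=3: pose=(4,-5,E); sL=12/29, sR=60/89; mL=1206/2581, mR=-1938/2581; mL+mR=-732/2581 → advance -1; mR−mL=-3144/2581 → turn -1·90°
n=4: pose=(3,-5,S); sL=3/5, sR=15/13; mL=111/130, mR=-153/130; mL+mR=-21/65 → advance -1; mR−mL=-132/65 → turn -1·90°
n=5: pose=(3,-4,W); sL=60/61, sR=12/25; mL=-18/1525, mR=-1866/1525; mL+mR=-1884/1525 → advance -1; mR−mL=-1848/1525 → turn -1·90°
n=6: pose=(4,-4,N); sL=30/53, sR=10/27; mL=125/1431, mR=-1075/1431; mL+mR=-950/1431 → advance -1; mR−mL=-400/477 → turn -1·90°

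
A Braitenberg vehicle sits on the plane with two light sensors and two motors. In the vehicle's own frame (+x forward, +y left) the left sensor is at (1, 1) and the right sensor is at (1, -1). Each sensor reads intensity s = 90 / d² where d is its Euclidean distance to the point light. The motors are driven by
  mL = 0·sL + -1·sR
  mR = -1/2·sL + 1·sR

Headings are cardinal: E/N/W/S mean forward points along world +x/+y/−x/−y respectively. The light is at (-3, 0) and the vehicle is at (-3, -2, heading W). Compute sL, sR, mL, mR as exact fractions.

9 45 -45 81/2

left sensor world pos  = (-4, -3); dL² = 10
right sensor world pos = (-4, -1); dR² = 2
sL = 90/10 = 9
sR = 90/2 = 45
mL = 0·sL + -1·sR = -45
mR = -1/2·sL + 1·sR = 81/2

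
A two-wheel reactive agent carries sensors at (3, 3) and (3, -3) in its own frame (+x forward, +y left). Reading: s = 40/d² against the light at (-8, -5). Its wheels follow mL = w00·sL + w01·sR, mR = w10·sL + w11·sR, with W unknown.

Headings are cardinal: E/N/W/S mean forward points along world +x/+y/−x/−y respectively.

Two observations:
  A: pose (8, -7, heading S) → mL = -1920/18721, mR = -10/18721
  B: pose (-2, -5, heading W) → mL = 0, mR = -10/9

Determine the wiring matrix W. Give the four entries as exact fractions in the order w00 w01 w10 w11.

obs A: pose=(8,-7,S) → sL=20/193, sR=20/97, mL=-1920/18721, mR=-10/18721
obs B: pose=(-2,-5,W) → sL=20/9, sR=20/9, mL=0, mR=-10/9
sensor matrix S = [[20/193, 20/97], [20/9, 20/9]]; det S = -12800/56163
solve [mL_A; mL_B] = S·[w00; w01] and [mR_A; mR_B] = S·[w10; w11]:
  w00 = 1, w01 = -1, w10 = -1, w11 = 1/2

1 -1 -1 1/2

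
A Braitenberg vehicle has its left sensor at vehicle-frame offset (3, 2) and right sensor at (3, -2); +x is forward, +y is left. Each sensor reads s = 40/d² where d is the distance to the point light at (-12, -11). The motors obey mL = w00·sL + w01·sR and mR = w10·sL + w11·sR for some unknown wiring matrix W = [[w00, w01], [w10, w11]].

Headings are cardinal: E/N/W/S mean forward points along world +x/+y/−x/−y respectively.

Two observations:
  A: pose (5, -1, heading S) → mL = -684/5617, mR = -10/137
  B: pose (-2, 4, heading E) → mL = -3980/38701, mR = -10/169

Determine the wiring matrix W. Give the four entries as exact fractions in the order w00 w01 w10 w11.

-1/2 -1/2 0 -1/2

obs A: pose=(5,-1,S) → sL=4/41, sR=20/137, mL=-684/5617, mR=-10/137
obs B: pose=(-2,4,E) → sL=20/229, sR=20/169, mL=-3980/38701, mR=-10/169
sensor matrix S = [[4/41, 20/137], [20/229, 20/169]]; det S = -261760/217383517
solve [mL_A; mL_B] = S·[w00; w01] and [mR_A; mR_B] = S·[w10; w11]:
  w00 = -1/2, w01 = -1/2, w10 = 0, w11 = -1/2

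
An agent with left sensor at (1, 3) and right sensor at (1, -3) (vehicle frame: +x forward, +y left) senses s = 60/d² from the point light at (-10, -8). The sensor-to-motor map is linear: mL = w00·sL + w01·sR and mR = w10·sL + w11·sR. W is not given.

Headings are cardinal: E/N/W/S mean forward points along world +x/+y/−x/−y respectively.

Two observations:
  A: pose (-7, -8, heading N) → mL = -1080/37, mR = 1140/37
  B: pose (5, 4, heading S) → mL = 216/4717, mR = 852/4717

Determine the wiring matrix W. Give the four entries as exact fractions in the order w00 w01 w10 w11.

obs A: pose=(-7,-8,N) → sL=60, sR=60/37, mL=-1080/37, mR=1140/37
obs B: pose=(5,4,S) → sL=12/89, sR=12/53, mL=216/4717, mR=852/4717
sensor matrix S = [[60, 60/37], [12/89, 12/53]]; det S = 2332800/174529
solve [mL_A; mL_B] = S·[w00; w01] and [mR_A; mR_B] = S·[w10; w11]:
  w00 = -1/2, w01 = 1/2, w10 = 1/2, w11 = 1/2

-1/2 1/2 1/2 1/2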